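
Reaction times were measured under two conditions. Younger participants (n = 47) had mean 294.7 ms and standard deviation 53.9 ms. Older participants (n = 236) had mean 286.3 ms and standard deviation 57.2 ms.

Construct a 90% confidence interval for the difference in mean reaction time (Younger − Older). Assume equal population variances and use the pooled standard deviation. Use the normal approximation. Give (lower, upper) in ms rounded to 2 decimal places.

(-6.49, 23.29)

s_p = √[((n₁−1)s₁² + (n₂−1)s₂²)/(n₁+n₂−2)] = √[(46·53.9² + 235·57.2²)/281] = 56.6729.
SE = 56.6729·√(1/47 + 1/236) = 9.0524.
With z* = 1.645, margin = 1.645 × 9.0524 = 14.8912.
x̄₁ − x̄₂ = 294.7 − 286.3 = 8.4000; interval 8.4000 ± 14.8912 = (-6.49, 23.29).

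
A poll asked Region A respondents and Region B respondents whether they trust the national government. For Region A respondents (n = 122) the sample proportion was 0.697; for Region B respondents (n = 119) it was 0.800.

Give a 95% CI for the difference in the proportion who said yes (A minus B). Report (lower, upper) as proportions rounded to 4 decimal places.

The two standard errors are √(0.6970×0.3030/122) = 0.04161 and √(0.8000×0.2000/119) = 0.03667.
Because the samples are independent, SE_diff = √(0.04161² + 0.03667²) = 0.05546.
Using z* = 1.960 for 95%, ME = 1.960 × 0.05546 = 0.10870.
p̂₁ − p̂₂ = -0.1030; interval -0.1030 ± 0.10870 gives (-0.2117, 0.0057).

(-0.2117, 0.0057)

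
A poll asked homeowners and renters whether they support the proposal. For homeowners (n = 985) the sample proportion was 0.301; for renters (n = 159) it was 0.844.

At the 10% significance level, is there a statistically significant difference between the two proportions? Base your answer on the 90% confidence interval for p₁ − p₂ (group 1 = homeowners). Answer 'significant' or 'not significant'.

SE₁ = √(p̂₁(1−p̂₁)/n₁) = √(0.3010·0.6990/985) = 0.01462; SE₂ = √(0.8440·0.1560/159) = 0.02878.
Independent samples: SE of the difference = √(SE₁² + SE₂²) = √(0.0002137444 + 0.0008282884) = 0.03228.
z* for 90% confidence is 1.645, so the margin of error is 1.645 × 0.03228 = 0.05310.
Point estimate p̂₁ − p̂₂ = 0.3010 − 0.8440 = -0.5430.
-0.5430 ± 0.05310 → (-0.59610, -0.48990).
The interval (-0.59610, -0.48990) does not contain 0, so the difference is significant.

significant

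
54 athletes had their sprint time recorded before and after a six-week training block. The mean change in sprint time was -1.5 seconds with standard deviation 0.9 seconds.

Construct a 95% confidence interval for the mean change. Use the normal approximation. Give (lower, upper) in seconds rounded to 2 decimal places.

(-1.74, -1.26)

Paired design: SE = s_d/√n = 0.9/√54 = 0.1225.
z* = 1.960; margin of error = 1.960 × 0.1225 = 0.2401.
-1.5 ± 0.2401 → (-1.74, -1.26).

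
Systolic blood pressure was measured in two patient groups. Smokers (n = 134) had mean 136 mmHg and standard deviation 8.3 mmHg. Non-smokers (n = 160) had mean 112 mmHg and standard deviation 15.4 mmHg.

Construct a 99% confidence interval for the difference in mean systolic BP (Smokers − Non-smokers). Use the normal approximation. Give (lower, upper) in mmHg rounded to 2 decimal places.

SE₁ = s₁/√n₁ = 8.3/√134 = 0.7170; SE₂ = 15.4/√160 = 1.2175.
Independent samples, unequal variances: SE_diff = √(SE₁² + SE₂²) = √(0.514089 + 1.48230625) = 1.4129.
z* = 2.576, so margin of error = 2.576 × 1.4129 = 3.6396.
Difference in means = 136 − 112 = 24.0000.
24.0000 ± 3.6396 → (20.36, 27.64).

(20.36, 27.64)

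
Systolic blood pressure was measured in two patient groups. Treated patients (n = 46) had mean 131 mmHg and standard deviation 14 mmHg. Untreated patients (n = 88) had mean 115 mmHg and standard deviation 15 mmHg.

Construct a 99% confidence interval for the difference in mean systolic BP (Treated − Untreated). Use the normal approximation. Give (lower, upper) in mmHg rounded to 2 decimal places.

(9.27, 22.73)

Per-group SEs: s₁/√n₁ = 14/√46 = 2.0642, s₂/√n₂ = 15/√88 = 1.5990.
Unpooled SE of the difference: √(4.26092164 + 2.556801) = 2.6111.
Margin of error = z* · SE = 2.576 × 2.6111 = 6.7262.
x̄₁ − x̄₂ = 131 − 115 = 16.0000.
CI: 16.0000 ± 6.7262 = (9.27, 22.73).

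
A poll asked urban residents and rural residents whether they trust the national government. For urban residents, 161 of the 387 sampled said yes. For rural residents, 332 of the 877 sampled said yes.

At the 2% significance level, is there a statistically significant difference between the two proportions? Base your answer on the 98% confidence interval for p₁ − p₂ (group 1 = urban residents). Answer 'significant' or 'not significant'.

First, p̂₁ = 161/387 = 0.4160; p̂₂ = 332/877 = 0.3786.
The two standard errors are √(0.4160×0.5840/387) = 0.02506 and √(0.3786×0.6214/877) = 0.01638.
Because the samples are independent, SE_diff = √(0.02506² + 0.01638²) = 0.02994.
Using z* = 2.326 for 98%, ME = 2.326 × 0.02994 = 0.06964.
p̂₁ − p̂₂ = 0.0374; interval 0.0374 ± 0.06964 gives (-0.03224, 0.10704).
The interval (-0.03224, 0.10704) contains 0, so the difference is not significant.

not significant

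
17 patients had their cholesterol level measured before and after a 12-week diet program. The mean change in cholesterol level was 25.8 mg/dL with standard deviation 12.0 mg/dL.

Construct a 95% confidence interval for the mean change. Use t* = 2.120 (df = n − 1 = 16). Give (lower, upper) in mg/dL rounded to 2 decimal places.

This is a matched-pairs design, so SE = s_d/√n = 12.0/√17 = 2.9104.
Margin = 2.120 × 2.9104 = 6.1700; the interval is 25.8 ± 6.1700 = (19.63, 31.97).

(19.63, 31.97)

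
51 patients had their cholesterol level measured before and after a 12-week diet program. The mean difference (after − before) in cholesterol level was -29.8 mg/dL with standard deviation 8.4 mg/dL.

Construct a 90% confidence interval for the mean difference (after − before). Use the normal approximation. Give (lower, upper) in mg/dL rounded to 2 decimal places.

(-31.73, -27.87)

This is a matched-pairs design, so SE = s_d/√n = 8.4/√51 = 1.1762.
Margin = 1.645 × 1.1762 = 1.9348; the interval is -29.8 ± 1.9348 = (-31.73, -27.87).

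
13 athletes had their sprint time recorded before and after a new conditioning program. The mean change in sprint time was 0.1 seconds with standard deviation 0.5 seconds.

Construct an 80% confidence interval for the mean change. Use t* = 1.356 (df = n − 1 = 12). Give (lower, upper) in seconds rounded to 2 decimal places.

(-0.09, 0.29)

This is a matched-pairs design, so SE = s_d/√n = 0.5/√13 = 0.1387.
Margin = 1.356 × 0.1387 = 0.1881; the interval is 0.1 ± 0.1881 = (-0.09, 0.29).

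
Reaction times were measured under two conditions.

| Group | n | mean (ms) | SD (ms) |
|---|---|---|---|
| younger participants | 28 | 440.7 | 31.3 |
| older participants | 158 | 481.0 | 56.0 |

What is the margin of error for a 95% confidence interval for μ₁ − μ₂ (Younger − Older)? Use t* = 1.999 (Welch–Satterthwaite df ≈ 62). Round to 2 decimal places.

Per-group SEs: s₁/√n₁ = 31.3/√28 = 5.9151, s₂/√n₂ = 56.0/√158 = 4.4551.
Unpooled SE of the difference: √(34.98840801 + 19.84791601) = 7.4052.
Margin of error = t* · SE = 1.999 × 7.4052 = 14.8030.

14.80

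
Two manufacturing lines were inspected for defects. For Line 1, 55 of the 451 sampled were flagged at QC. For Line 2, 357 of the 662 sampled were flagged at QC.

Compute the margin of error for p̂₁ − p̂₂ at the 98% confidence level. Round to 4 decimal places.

0.0576

Sample proportions: 55/451 = 0.1220, 357/662 = 0.5393.
Each SE is √(p̂(1−p̂)/n): √(0.1220·0.8780/451) = 0.01541 and √(0.5393·0.4607/662) = 0.01937.
SE(p̂₁ − p̂₂) = √(SE₁² + SE₂²) = √(0.0002374681 + 0.0003751969) = 0.02475, since the two samples are independent.
At 98% confidence z* = 2.326; margin = 2.326 × 0.02475 = 0.05757.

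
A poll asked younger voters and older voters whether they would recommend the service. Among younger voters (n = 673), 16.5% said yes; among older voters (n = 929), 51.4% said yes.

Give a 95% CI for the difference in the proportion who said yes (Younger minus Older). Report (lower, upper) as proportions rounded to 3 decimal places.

(-0.392, -0.306)

The two standard errors are √(0.1650×0.8350/673) = 0.01431 and √(0.5140×0.4860/929) = 0.01640.
Because the samples are independent, SE_diff = √(0.01431² + 0.01640²) = 0.02177.
Using z* = 1.960 for 95%, ME = 1.960 × 0.02177 = 0.04267.
p̂₁ − p̂₂ = -0.3490; interval -0.3490 ± 0.04267 gives (-0.392, -0.306).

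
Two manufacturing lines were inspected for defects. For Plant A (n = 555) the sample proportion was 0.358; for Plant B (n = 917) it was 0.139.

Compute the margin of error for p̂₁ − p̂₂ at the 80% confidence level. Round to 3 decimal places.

Each SE is √(p̂(1−p̂)/n): √(0.3580·0.6420/555) = 0.02035 and √(0.1390·0.8610/917) = 0.01142.
SE(p̂₁ − p̂₂) = √(SE₁² + SE₂²) = √(0.0004141225 + 0.0001304164) = 0.02334, since the two samples are independent.
At 80% confidence z* = 1.282; margin = 1.282 × 0.02334 = 0.02992.

0.030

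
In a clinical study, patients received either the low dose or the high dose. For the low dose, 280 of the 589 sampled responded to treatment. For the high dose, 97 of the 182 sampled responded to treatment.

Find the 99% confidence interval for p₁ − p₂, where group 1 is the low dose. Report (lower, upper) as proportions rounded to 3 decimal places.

p̂₁ = 280/589 = 0.4754 and p̂₂ = 97/182 = 0.5330.
SE₁ = √(p̂₁(1−p̂₁)/n₁) = √(0.4754·0.5246/589) = 0.02058; SE₂ = √(0.5330·0.4670/182) = 0.03698.
Independent samples: SE of the difference = √(SE₁² + SE₂²) = √(0.0004235364 + 0.0013675204) = 0.04232.
z* for 99% confidence is 2.576, so the margin of error is 2.576 × 0.04232 = 0.10902.
Point estimate p̂₁ − p̂₂ = 0.4754 − 0.5330 = -0.0576.
-0.0576 ± 0.10902 → (-0.167, 0.051).

(-0.167, 0.051)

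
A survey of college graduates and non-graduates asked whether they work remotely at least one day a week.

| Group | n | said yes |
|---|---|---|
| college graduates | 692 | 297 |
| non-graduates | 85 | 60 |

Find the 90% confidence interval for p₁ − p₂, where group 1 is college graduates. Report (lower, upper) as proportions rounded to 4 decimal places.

(-0.3637, -0.1897)

First, p̂₁ = 297/692 = 0.4292; p̂₂ = 60/85 = 0.7059.
The two standard errors are √(0.4292×0.5708/692) = 0.01882 and √(0.7059×0.2941/85) = 0.04942.
Because the samples are independent, SE_diff = √(0.01882² + 0.04942²) = 0.05288.
Using z* = 1.645 for 90%, ME = 1.645 × 0.05288 = 0.08699.
p̂₁ − p̂₂ = -0.2767; interval -0.2767 ± 0.08699 gives (-0.3637, -0.1897).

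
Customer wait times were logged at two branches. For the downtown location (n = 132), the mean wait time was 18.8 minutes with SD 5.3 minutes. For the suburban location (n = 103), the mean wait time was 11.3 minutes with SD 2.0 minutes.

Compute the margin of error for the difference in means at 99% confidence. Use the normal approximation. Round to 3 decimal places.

1.292

Per-group SEs: s₁/√n₁ = 5.3/√132 = 0.4613, s₂/√n₂ = 2.0/√103 = 0.1971.
Unpooled SE of the difference: √(0.21279769 + 0.03884841) = 0.5016.
Margin of error = z* · SE = 2.576 × 0.5016 = 1.2921.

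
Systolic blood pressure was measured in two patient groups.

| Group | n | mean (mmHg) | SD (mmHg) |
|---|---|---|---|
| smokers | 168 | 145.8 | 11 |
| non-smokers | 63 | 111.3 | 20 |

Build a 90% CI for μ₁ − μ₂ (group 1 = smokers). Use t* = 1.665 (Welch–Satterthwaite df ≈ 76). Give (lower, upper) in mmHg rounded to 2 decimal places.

Standard errors of each mean: 11/√168 = 0.8487 and 20/√63 = 2.5198.
SE(x̄₁ − x̄₂) = √(0.8487² + 2.5198²) = 2.6589 for independent samples with unequal variances.
With t* = 1.665, the margin is 1.665 × 2.6589 = 4.4271.
x̄₁ − x̄₂ = 145.8 − 111.3 = 34.5000; the interval is 34.5000 ± 4.4271 = (30.07, 38.93).

(30.07, 38.93)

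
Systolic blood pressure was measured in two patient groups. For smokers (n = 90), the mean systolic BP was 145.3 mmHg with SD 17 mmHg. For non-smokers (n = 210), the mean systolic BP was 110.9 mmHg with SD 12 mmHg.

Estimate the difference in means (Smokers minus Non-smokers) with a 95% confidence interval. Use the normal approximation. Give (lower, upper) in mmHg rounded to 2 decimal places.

Per-group SEs: s₁/√n₁ = 17/√90 = 1.7920, s₂/√n₂ = 12/√210 = 0.8281.
Unpooled SE of the difference: √(3.211264 + 0.68574961) = 1.9741.
Margin of error = z* · SE = 1.960 × 1.9741 = 3.8692.
x̄₁ − x̄₂ = 145.3 − 110.9 = 34.4000.
CI: 34.4000 ± 3.8692 = (30.53, 38.27).

(30.53, 38.27)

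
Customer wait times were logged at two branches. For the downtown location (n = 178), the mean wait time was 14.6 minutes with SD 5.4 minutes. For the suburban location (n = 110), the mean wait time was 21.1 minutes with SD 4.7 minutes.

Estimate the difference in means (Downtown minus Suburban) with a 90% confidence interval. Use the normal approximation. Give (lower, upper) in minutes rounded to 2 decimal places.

Standard errors of each mean: 5.4/√178 = 0.4047 and 4.7/√110 = 0.4481.
SE(x̄₁ − x̄₂) = √(0.4047² + 0.4481²) = 0.6038 for independent samples with unequal variances.
With z* = 1.645, the margin is 1.645 × 0.6038 = 0.9933.
x̄₁ − x̄₂ = 14.6 − 21.1 = -6.5000; the interval is -6.5000 ± 0.9933 = (-7.49, -5.51).

(-7.49, -5.51)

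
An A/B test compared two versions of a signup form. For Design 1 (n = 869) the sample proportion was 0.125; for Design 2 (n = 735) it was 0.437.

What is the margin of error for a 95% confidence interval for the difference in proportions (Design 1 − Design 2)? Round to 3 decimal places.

0.042

Each SE is √(p̂(1−p̂)/n): √(0.1250·0.8750/869) = 0.01122 and √(0.4370·0.5630/735) = 0.01830.
SE(p̂₁ − p̂₂) = √(SE₁² + SE₂²) = √(0.0001258884 + 0.00033489) = 0.02147, since the two samples are independent.
At 95% confidence z* = 1.960; margin = 1.960 × 0.02147 = 0.04208.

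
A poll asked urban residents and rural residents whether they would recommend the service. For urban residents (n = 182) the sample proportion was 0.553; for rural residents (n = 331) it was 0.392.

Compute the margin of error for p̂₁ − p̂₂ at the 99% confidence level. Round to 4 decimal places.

SE₁ = √(p̂₁(1−p̂₁)/n₁) = √(0.5530·0.4470/182) = 0.03685; SE₂ = √(0.3920·0.6080/331) = 0.02683.
Independent samples: SE of the difference = √(SE₁² + SE₂²) = √(0.0013579225 + 0.0007198489) = 0.04558.
z* for 99% confidence is 2.576, so the margin of error is 2.576 × 0.04558 = 0.11741.

0.1174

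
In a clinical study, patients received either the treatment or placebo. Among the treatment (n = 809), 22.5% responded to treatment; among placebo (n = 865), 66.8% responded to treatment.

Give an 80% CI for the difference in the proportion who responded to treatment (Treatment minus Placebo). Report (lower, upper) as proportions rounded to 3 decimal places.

(-0.471, -0.415)

SE₁ = √(p̂₁(1−p̂₁)/n₁) = √(0.2250·0.7750/809) = 0.01468; SE₂ = √(0.6680·0.3320/865) = 0.01601.
Independent samples: SE of the difference = √(SE₁² + SE₂²) = √(0.0002155024 + 0.0002563201) = 0.02172.
z* for 80% confidence is 1.282, so the margin of error is 1.282 × 0.02172 = 0.02785.
Point estimate p̂₁ − p̂₂ = 0.2250 − 0.6680 = -0.4430.
-0.4430 ± 0.02785 → (-0.471, -0.415).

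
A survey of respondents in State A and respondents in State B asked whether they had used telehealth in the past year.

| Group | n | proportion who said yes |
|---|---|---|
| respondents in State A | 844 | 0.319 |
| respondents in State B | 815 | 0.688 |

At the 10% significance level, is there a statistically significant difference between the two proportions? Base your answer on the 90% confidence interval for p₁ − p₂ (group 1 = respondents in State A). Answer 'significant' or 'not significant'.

significant

The two standard errors are √(0.3190×0.6810/844) = 0.01604 and √(0.6880×0.3120/815) = 0.01623.
Because the samples are independent, SE_diff = √(0.01604² + 0.01623²) = 0.02282.
Using z* = 1.645 for 90%, ME = 1.645 × 0.02282 = 0.03754.
p̂₁ − p̂₂ = -0.3690; interval -0.3690 ± 0.03754 gives (-0.40654, -0.33146).
The interval (-0.40654, -0.33146) does not contain 0, so the difference is significant.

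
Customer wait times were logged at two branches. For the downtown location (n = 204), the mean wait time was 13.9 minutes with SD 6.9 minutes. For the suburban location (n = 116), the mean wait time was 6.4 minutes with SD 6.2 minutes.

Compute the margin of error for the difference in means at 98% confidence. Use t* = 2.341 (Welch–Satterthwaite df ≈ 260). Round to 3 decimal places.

Standard errors of each mean: 6.9/√204 = 0.4831 and 6.2/√116 = 0.5757.
SE(x̄₁ − x̄₂) = √(0.4831² + 0.5757²) = 0.7515 for independent samples with unequal variances.
With t* = 2.341, the margin is 2.341 × 0.7515 = 1.7593.

1.759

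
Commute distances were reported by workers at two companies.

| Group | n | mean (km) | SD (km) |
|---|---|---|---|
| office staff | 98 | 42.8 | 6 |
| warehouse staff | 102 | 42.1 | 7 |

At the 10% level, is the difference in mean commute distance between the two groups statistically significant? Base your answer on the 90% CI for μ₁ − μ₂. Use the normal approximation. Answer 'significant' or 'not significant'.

Per-group SEs: s₁/√n₁ = 6/√98 = 0.6061, s₂/√n₂ = 7/√102 = 0.6931.
Unpooled SE of the difference: √(0.36735721 + 0.48038761) = 0.9207.
Margin of error = z* · SE = 1.645 × 0.9207 = 1.5146.
x̄₁ − x̄₂ = 42.8 − 42.1 = 0.7000.
CI: 0.7000 ± 1.5146 = (-0.8146, 2.2146).
The interval (-0.8146, 2.2146) contains 0, so the difference is not significant.

not significant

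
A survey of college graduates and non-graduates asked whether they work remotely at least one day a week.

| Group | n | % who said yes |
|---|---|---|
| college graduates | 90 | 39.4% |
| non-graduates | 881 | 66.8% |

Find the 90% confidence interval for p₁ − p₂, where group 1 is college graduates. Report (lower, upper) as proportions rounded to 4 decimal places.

(-0.3627, -0.1853)

Each SE is √(p̂(1−p̂)/n): √(0.3940·0.6060/90) = 0.05151 and √(0.6680·0.3320/881) = 0.01587.
SE(p̂₁ − p̂₂) = √(SE₁² + SE₂²) = √(0.0026532801 + 0.0002518569) = 0.05390, since the two samples are independent.
At 90% confidence z* = 1.645; margin = 1.645 × 0.05390 = 0.08867.
The difference is 0.3940 − 0.6680 = -0.2740, so the interval is -0.2740 ± 0.08867 = (-0.3627, -0.1853).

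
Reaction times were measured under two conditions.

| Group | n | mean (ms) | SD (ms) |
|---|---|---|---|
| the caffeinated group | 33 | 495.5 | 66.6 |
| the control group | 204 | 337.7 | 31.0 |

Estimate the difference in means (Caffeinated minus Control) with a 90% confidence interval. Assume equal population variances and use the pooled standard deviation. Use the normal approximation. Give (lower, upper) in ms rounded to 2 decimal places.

(146.11, 169.49)

s_p = √[((n₁−1)s₁² + (n₂−1)s₂²)/(n₁+n₂−2)] = √[(32·66.6² + 203·31.0²)/235] = 37.8699.
SE = 37.8699·√(1/33 + 1/204) = 7.1055.
With z* = 1.645, margin = 1.645 × 7.1055 = 11.6885.
x̄₁ − x̄₂ = 495.5 − 337.7 = 157.8000; interval 157.8000 ± 11.6885 = (146.11, 169.49).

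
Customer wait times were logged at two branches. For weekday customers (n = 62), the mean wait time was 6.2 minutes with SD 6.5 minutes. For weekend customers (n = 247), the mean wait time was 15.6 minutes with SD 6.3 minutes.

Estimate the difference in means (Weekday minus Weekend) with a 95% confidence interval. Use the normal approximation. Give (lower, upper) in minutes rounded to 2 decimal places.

Per-group SEs: s₁/√n₁ = 6.5/√62 = 0.8255, s₂/√n₂ = 6.3/√247 = 0.4009.
Unpooled SE of the difference: √(0.68145025 + 0.16072081) = 0.9177.
Margin of error = z* · SE = 1.960 × 0.9177 = 1.7987.
x̄₁ − x̄₂ = 6.2 − 15.6 = -9.4000.
CI: -9.4000 ± 1.7987 = (-11.20, -7.60).

(-11.20, -7.60)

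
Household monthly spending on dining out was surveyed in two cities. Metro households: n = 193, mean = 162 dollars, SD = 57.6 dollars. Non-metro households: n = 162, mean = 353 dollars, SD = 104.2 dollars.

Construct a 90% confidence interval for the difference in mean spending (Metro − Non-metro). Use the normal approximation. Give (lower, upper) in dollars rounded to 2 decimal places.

(-206.10, -175.90)

SE₁ = s₁/√n₁ = 57.6/√193 = 4.1461; SE₂ = 104.2/√162 = 8.1867.
Independent samples, unequal variances: SE_diff = √(SE₁² + SE₂²) = √(17.19014521 + 67.02205689) = 9.1767.
z* = 1.645, so margin of error = 1.645 × 9.1767 = 15.0957.
Difference in means = 162 − 353 = -191.0000.
-191.0000 ± 15.0957 → (-206.10, -175.90).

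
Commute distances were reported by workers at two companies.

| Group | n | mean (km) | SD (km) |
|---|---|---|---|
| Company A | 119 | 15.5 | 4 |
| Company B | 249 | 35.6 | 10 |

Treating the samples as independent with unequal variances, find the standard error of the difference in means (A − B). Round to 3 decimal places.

Per-group SEs: s₁/√n₁ = 4/√119 = 0.3667, s₂/√n₂ = 10/√249 = 0.6337.
Unpooled SE of the difference: √(0.13446889 + 0.40157569) = 0.7322.

0.732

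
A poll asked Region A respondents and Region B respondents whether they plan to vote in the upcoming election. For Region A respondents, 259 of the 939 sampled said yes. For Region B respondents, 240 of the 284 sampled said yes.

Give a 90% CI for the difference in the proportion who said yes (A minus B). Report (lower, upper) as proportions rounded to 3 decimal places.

Sample proportions: 259/939 = 0.2758, 240/284 = 0.8451.
Each SE is √(p̂(1−p̂)/n): √(0.2758·0.7242/939) = 0.01458 and √(0.8451·0.1549/284) = 0.02147.
SE(p̂₁ − p̂₂) = √(SE₁² + SE₂²) = √(0.0002125764 + 0.0004609609) = 0.02595, since the two samples are independent.
At 90% confidence z* = 1.645; margin = 1.645 × 0.02595 = 0.04269.
The difference is 0.2758 − 0.8451 = -0.5693, so the interval is -0.5693 ± 0.04269 = (-0.612, -0.527).

(-0.612, -0.527)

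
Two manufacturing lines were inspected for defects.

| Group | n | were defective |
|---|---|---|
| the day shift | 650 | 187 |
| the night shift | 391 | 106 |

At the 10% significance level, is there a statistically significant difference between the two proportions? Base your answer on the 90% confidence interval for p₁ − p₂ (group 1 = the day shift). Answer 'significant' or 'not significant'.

not significant

First, p̂₁ = 187/650 = 0.2877; p̂₂ = 106/391 = 0.2711.
The two standard errors are √(0.2877×0.7123/650) = 0.01776 and √(0.2711×0.7289/391) = 0.02248.
Because the samples are independent, SE_diff = √(0.01776² + 0.02248²) = 0.02865.
Using z* = 1.645 for 90%, ME = 1.645 × 0.02865 = 0.04713.
p̂₁ − p̂₂ = 0.0166; interval 0.0166 ± 0.04713 gives (-0.03053, 0.06373).
The interval (-0.03053, 0.06373) contains 0, so the difference is not significant.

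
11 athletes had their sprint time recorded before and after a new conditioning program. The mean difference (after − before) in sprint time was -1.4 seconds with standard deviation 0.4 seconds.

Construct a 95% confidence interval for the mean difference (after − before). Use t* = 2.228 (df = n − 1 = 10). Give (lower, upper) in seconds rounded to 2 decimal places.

(-1.67, -1.13)

This is a matched-pairs design, so SE = s_d/√n = 0.4/√11 = 0.1206.
Margin = 2.228 × 0.1206 = 0.2687; the interval is -1.4 ± 0.2687 = (-1.67, -1.13).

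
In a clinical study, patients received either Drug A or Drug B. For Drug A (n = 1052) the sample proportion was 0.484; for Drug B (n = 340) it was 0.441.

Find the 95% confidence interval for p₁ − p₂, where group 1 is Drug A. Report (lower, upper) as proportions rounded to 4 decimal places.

Each SE is √(p̂(1−p̂)/n): √(0.4840·0.5160/1052) = 0.01541 and √(0.4410·0.5590/340) = 0.02693.
SE(p̂₁ − p̂₂) = √(SE₁² + SE₂²) = √(0.0002374681 + 0.0007252249) = 0.03103, since the two samples are independent.
At 95% confidence z* = 1.960; margin = 1.960 × 0.03103 = 0.06082.
The difference is 0.4840 − 0.4410 = 0.0430, so the interval is 0.0430 ± 0.06082 = (-0.0178, 0.1038).

(-0.0178, 0.1038)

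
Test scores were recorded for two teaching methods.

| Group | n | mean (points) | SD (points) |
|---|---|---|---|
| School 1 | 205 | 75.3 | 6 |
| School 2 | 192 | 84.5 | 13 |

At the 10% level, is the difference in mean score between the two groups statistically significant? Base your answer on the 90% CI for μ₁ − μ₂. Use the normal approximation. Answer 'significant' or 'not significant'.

Standard errors of each mean: 6/√205 = 0.4191 and 13/√192 = 0.9382.
SE(x̄₁ − x̄₂) = √(0.4191² + 0.9382²) = 1.0276 for independent samples with unequal variances.
With z* = 1.645, the margin is 1.645 × 1.0276 = 1.6904.
x̄₁ − x̄₂ = 75.3 − 84.5 = -9.2000; the interval is -9.2000 ± 1.6904 = (-10.8904, -7.5096).
The interval (-10.8904, -7.5096) does not contain 0, so the difference is significant.

significant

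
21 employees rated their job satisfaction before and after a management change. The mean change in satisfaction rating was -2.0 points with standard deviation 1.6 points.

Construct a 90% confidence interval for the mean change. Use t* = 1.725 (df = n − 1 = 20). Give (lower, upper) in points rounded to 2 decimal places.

(-2.60, -1.40)

Paired design: SE = s_d/√n = 1.6/√21 = 0.3491.
t* = 1.725; margin of error = 1.725 × 0.3491 = 0.6022.
-2.0 ± 0.6022 → (-2.60, -1.40).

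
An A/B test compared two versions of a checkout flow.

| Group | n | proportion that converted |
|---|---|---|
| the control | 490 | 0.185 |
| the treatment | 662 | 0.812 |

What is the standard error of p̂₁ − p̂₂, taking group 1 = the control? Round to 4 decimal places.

0.0232

Each SE is √(p̂(1−p̂)/n): √(0.1850·0.8150/490) = 0.01754 and √(0.8120·0.1880/662) = 0.01519.
SE(p̂₁ − p̂₂) = √(SE₁² + SE₂²) = √(0.0003076516 + 0.0002307361) = 0.02320, since the two samples are independent.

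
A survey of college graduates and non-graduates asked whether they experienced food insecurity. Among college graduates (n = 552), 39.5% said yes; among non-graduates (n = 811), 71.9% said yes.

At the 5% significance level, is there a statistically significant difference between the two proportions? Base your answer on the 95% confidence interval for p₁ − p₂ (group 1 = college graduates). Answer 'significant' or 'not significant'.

SE₁ = √(p̂₁(1−p̂₁)/n₁) = √(0.3950·0.6050/552) = 0.02081; SE₂ = √(0.7190·0.2810/811) = 0.01578.
Independent samples: SE of the difference = √(SE₁² + SE₂²) = √(0.0004330561 + 0.0002490084) = 0.02612.
z* for 95% confidence is 1.960, so the margin of error is 1.960 × 0.02612 = 0.05120.
Point estimate p̂₁ − p̂₂ = 0.3950 − 0.7190 = -0.3240.
-0.3240 ± 0.05120 → (-0.37520, -0.27280).
The interval (-0.37520, -0.27280) does not contain 0, so the difference is significant.

significant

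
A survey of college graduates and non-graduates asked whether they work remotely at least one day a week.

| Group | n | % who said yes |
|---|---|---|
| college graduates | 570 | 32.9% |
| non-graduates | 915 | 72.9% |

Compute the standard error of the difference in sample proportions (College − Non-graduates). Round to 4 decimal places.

0.0246

SE₁ = √(p̂₁(1−p̂₁)/n₁) = √(0.3290·0.6710/570) = 0.01968; SE₂ = √(0.7290·0.2710/915) = 0.01469.
Independent samples: SE of the difference = √(SE₁² + SE₂²) = √(0.0003873024 + 0.0002157961) = 0.02456.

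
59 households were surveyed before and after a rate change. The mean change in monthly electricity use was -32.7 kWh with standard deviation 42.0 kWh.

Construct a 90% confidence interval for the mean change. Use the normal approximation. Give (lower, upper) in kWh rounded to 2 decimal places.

(-41.69, -23.71)

This is a matched-pairs design, so SE = s_d/√n = 42.0/√59 = 5.4679.
Margin = 1.645 × 5.4679 = 8.9947; the interval is -32.7 ± 8.9947 = (-41.69, -23.71).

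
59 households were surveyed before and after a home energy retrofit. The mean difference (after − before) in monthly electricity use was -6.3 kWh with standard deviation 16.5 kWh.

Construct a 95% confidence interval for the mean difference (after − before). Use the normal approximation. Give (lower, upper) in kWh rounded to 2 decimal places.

(-10.51, -2.09)

Paired design: SE = s_d/√n = 16.5/√59 = 2.1481.
z* = 1.960; margin of error = 1.960 × 2.1481 = 4.2103.
-6.3 ± 4.2103 → (-10.51, -2.09).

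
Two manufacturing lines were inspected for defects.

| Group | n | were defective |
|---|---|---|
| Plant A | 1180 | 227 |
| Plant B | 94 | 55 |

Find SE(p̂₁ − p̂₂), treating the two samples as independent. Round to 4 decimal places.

p̂₁ = 227/1180 = 0.1924 and p̂₂ = 55/94 = 0.5851.
SE₁ = √(p̂₁(1−p̂₁)/n₁) = √(0.1924·0.8076/1180) = 0.01148; SE₂ = √(0.5851·0.4149/94) = 0.05082.
Independent samples: SE of the difference = √(SE₁² + SE₂²) = √(0.0001317904 + 0.0025826724) = 0.05210.

0.0521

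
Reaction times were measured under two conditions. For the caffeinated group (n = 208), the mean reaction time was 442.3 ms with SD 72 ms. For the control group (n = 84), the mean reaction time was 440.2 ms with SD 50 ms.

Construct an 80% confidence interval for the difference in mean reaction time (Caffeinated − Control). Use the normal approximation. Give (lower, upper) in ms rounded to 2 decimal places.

Standard errors of each mean: 72/√208 = 4.9923 and 50/√84 = 5.4554.
SE(x̄₁ − x̄₂) = √(4.9923² + 5.4554²) = 7.3949 for independent samples with unequal variances.
With z* = 1.282, the margin is 1.282 × 7.3949 = 9.4803.
x̄₁ − x̄₂ = 442.3 − 440.2 = 2.1000; the interval is 2.1000 ± 9.4803 = (-7.38, 11.58).

(-7.38, 11.58)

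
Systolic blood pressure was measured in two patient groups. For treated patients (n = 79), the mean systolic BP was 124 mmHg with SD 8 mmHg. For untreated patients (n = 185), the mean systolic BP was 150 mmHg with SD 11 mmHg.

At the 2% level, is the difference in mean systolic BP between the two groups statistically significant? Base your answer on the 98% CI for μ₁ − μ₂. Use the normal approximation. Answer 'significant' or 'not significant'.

SE₁ = s₁/√n₁ = 8/√79 = 0.9001; SE₂ = 11/√185 = 0.8087.
Independent samples, unequal variances: SE_diff = √(SE₁² + SE₂²) = √(0.81018001 + 0.65399569) = 1.2100.
z* = 2.326, so margin of error = 2.326 × 1.2100 = 2.8145.
Difference in means = 124 − 150 = -26.0000.
-26.0000 ± 2.8145 → (-28.8145, -23.1855).
The interval (-28.8145, -23.1855) does not contain 0, so the difference is significant.

significant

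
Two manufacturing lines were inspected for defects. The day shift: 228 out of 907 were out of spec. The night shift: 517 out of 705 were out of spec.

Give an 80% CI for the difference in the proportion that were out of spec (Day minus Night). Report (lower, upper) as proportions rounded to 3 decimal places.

(-0.510, -0.454)

First, p̂₁ = 228/907 = 0.2514; p̂₂ = 517/705 = 0.7333.
The two standard errors are √(0.2514×0.7486/907) = 0.01440 and √(0.7333×0.2667/705) = 0.01666.
Because the samples are independent, SE_diff = √(0.01440² + 0.01666²) = 0.02202.
Using z* = 1.282 for 80%, ME = 1.282 × 0.02202 = 0.02823.
p̂₁ − p̂₂ = -0.4819; interval -0.4819 ± 0.02823 gives (-0.510, -0.454).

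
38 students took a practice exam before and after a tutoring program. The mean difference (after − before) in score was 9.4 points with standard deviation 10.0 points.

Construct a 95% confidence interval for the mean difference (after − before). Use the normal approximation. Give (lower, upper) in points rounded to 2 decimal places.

(6.22, 12.58)

This is a matched-pairs design, so SE = s_d/√n = 10.0/√38 = 1.6222.
Margin = 1.960 × 1.6222 = 3.1795; the interval is 9.4 ± 3.1795 = (6.22, 12.58).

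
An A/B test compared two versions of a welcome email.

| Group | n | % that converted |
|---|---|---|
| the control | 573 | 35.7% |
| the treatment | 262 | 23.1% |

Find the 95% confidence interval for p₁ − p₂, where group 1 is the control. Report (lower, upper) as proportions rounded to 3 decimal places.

SE₁ = √(p̂₁(1−p̂₁)/n₁) = √(0.3570·0.6430/573) = 0.02002; SE₂ = √(0.2310·0.7690/262) = 0.02604.
Independent samples: SE of the difference = √(SE₁² + SE₂²) = √(0.0004008004 + 0.0006780816) = 0.03285.
z* for 95% confidence is 1.960, so the margin of error is 1.960 × 0.03285 = 0.06439.
Point estimate p̂₁ − p̂₂ = 0.3570 − 0.2310 = 0.1260.
0.1260 ± 0.06439 → (0.062, 0.190).

(0.062, 0.190)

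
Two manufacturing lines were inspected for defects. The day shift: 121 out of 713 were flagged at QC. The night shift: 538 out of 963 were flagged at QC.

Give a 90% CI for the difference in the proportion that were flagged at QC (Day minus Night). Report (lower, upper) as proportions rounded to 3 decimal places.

(-0.424, -0.354)

First, p̂₁ = 121/713 = 0.1697; p̂₂ = 538/963 = 0.5587.
The two standard errors are √(0.1697×0.8303/713) = 0.01406 and √(0.5587×0.4413/963) = 0.01600.
Because the samples are independent, SE_diff = √(0.01406² + 0.01600²) = 0.02130.
Using z* = 1.645 for 90%, ME = 1.645 × 0.02130 = 0.03504.
p̂₁ − p̂₂ = -0.3890; interval -0.3890 ± 0.03504 gives (-0.424, -0.354).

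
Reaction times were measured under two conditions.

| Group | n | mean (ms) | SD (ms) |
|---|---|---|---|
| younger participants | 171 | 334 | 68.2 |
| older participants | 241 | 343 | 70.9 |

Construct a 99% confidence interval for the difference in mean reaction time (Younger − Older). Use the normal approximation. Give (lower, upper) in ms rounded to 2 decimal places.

(-26.86, 8.86)

Standard errors of each mean: 68.2/√171 = 5.2154 and 70.9/√241 = 4.5671.
SE(x̄₁ − x̄₂) = √(5.2154² + 4.5671²) = 6.9324 for independent samples with unequal variances.
With z* = 2.576, the margin is 2.576 × 6.9324 = 17.8579.
x̄₁ − x̄₂ = 334 − 343 = -9.0000; the interval is -9.0000 ± 17.8579 = (-26.86, 8.86).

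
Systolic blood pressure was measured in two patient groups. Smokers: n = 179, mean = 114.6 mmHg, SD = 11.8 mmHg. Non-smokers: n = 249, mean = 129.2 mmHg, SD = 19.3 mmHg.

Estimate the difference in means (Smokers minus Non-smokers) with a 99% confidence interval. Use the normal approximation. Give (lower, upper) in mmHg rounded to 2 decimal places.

(-18.48, -10.72)

SE₁ = s₁/√n₁ = 11.8/√179 = 0.8820; SE₂ = 19.3/√249 = 1.2231.
Independent samples, unequal variances: SE_diff = √(SE₁² + SE₂²) = √(0.777924 + 1.49597361) = 1.5079.
z* = 2.576, so margin of error = 2.576 × 1.5079 = 3.8844.
Difference in means = 114.6 − 129.2 = -14.6000.
-14.6000 ± 3.8844 → (-18.48, -10.72).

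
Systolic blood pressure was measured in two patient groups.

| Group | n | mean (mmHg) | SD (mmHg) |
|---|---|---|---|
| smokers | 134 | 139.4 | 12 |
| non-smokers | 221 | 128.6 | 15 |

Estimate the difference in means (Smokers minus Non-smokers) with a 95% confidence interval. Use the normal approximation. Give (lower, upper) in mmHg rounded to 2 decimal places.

(7.96, 13.64)

Standard errors of each mean: 12/√134 = 1.0366 and 15/√221 = 1.0090.
SE(x̄₁ − x̄₂) = √(1.0366² + 1.0090²) = 1.4466 for independent samples with unequal variances.
With z* = 1.960, the margin is 1.960 × 1.4466 = 2.8353.
x̄₁ − x̄₂ = 139.4 − 128.6 = 10.8000; the interval is 10.8000 ± 2.8353 = (7.96, 13.64).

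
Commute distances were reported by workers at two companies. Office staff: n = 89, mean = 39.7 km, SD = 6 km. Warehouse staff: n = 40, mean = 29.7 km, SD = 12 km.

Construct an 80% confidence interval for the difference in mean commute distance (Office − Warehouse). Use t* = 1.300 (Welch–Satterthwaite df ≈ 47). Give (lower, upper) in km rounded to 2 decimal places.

(7.40, 12.60)

SE₁ = s₁/√n₁ = 6/√89 = 0.6360; SE₂ = 12/√40 = 1.8974.
Independent samples, unequal variances: SE_diff = √(SE₁² + SE₂²) = √(0.404496 + 3.60012676) = 2.0012.
t* = 1.300, so margin of error = 1.300 × 2.0012 = 2.6016.
Difference in means = 39.7 − 29.7 = 10.0000.
10.0000 ± 2.6016 → (7.40, 12.60).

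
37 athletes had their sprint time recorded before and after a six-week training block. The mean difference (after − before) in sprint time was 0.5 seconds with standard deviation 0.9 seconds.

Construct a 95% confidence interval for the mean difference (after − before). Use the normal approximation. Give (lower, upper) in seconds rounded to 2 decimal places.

Paired design: SE = s_d/√n = 0.9/√37 = 0.1480.
z* = 1.960; margin of error = 1.960 × 0.1480 = 0.2901.
0.5 ± 0.2901 → (0.21, 0.79).

(0.21, 0.79)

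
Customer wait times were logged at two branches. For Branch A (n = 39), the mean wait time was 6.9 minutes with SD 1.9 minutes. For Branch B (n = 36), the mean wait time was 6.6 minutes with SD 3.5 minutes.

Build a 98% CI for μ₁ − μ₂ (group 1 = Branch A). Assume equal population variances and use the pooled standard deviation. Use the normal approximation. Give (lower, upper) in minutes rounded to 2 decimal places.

Pooled variance s_p² = [38·1.9² + 35·3.5²] / (39+36−2) = 7.7525, so s_p = 2.7843.
SE_diff = s_p·√(1/n₁ + 1/n₂) = 2.7843·√(1/39 + 1/36) = 0.6435.
z* = 2.326; margin = 2.326 × 0.6435 = 1.4968.
Difference = 6.9 − 6.6 = 0.3000.
0.3000 ± 1.4968 → (-1.20, 1.80).

(-1.20, 1.80)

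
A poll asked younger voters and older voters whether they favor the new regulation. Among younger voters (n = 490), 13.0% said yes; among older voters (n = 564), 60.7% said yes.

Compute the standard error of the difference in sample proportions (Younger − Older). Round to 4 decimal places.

0.0256

SE₁ = √(p̂₁(1−p̂₁)/n₁) = √(0.1300·0.8700/490) = 0.01519; SE₂ = √(0.6070·0.3930/564) = 0.02057.
Independent samples: SE of the difference = √(SE₁² + SE₂²) = √(0.0002307361 + 0.0004231249) = 0.02557.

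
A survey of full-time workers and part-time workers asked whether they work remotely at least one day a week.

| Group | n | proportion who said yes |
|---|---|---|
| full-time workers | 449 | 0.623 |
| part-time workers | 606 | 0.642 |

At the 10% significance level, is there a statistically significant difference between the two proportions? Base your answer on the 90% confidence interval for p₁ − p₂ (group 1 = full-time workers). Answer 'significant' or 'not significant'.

SE₁ = √(p̂₁(1−p̂₁)/n₁) = √(0.6230·0.3770/449) = 0.02287; SE₂ = √(0.6420·0.3580/606) = 0.01947.
Independent samples: SE of the difference = √(SE₁² + SE₂²) = √(0.0005230369 + 0.0003790809) = 0.03004.
z* for 90% confidence is 1.645, so the margin of error is 1.645 × 0.03004 = 0.04942.
Point estimate p̂₁ − p̂₂ = 0.6230 − 0.6420 = -0.0190.
-0.0190 ± 0.04942 → (-0.06842, 0.03042).
The interval (-0.06842, 0.03042) contains 0, so the difference is not significant.

not significant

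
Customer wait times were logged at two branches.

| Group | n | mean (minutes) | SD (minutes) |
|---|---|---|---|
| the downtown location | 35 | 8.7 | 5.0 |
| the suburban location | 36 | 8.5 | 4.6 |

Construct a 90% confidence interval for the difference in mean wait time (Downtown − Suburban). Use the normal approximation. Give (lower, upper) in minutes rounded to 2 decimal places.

(-1.68, 2.08)

Per-group SEs: s₁/√n₁ = 5.0/√35 = 0.8452, s₂/√n₂ = 4.6/√36 = 0.7667.
Unpooled SE of the difference: √(0.71436304 + 0.58782889) = 1.1411.
Margin of error = z* · SE = 1.645 × 1.1411 = 1.8771.
x̄₁ − x̄₂ = 8.7 − 8.5 = 0.2000.
CI: 0.2000 ± 1.8771 = (-1.68, 2.08).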